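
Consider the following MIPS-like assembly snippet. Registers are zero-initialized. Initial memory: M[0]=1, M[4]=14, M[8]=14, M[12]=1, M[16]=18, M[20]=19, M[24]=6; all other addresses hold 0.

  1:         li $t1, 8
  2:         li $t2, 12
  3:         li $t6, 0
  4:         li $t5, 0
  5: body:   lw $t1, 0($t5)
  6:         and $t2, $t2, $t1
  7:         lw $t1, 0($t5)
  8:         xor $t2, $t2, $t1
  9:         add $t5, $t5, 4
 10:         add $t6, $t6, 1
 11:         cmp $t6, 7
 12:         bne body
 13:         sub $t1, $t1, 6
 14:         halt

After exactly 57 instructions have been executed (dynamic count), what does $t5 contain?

28

li $t1, 8 → $t1=8
li $t2, 12 → $t2=12
li $t6, 0 → $t6=0
li $t5, 0 → $t5=0
lw $t1, 0($t5) → $t1=M[0]=1
and $t2, $t2, $t1 → $t2=12&1=0
lw $t1, 0($t5) → $t1=M[0]=1
xor $t2, $t2, $t1 → $t2=0^1=1
add $t5, $t5, 4 → $t5=0+4=4
add $t6, $t6, 1 → $t6=0+1=1
cmp $t6, 7  (cmp 1,7)
bne body: taken
lw $t1, 0($t5) → $t1=M[4]=14
and $t2, $t2, $t1 → $t2=1&14=0
lw $t1, 0($t5) → $t1=M[4]=14
xor $t2, $t2, $t1 → $t2=0^14=14
add $t5, $t5, 4 → $t5=4+4=8
add $t6, $t6, 1 → $t6=1+1=2
cmp $t6, 7  (cmp 2,7)
bne body: taken
lw $t1, 0($t5) → $t1=M[8]=14
and $t2, $t2, $t1 → $t2=14&14=14
lw $t1, 0($t5) → $t1=M[8]=14
xor $t2, $t2, $t1 → $t2=14^14=0
add $t5, $t5, 4 → $t5=8+4=12
add $t6, $t6, 1 → $t6=2+1=3
cmp $t6, 7  (cmp 3,7)
bne body: taken
lw $t1, 0($t5) → $t1=M[12]=1
and $t2, $t2, $t1 → $t2=0&1=0
lw $t1, 0($t5) → $t1=M[12]=1
xor $t2, $t2, $t1 → $t2=0^1=1
add $t5, $t5, 4 → $t5=12+4=16
add $t6, $t6, 1 → $t6=3+1=4
cmp $t6, 7  (cmp 4,7)
bne body: taken
lw $t1, 0($t5) → $t1=M[16]=18
and $t2, $t2, $t1 → $t2=1&18=0
lw $t1, 0($t5) → $t1=M[16]=18
xor $t2, $t2, $t1 → $t2=0^18=18
add $t5, $t5, 4 → $t5=16+4=20
add $t6, $t6, 1 → $t6=4+1=5
cmp $t6, 7  (cmp 5,7)
bne body: taken
lw $t1, 0($t5) → $t1=M[20]=19
and $t2, $t2, $t1 → $t2=18&19=18
lw $t1, 0($t5) → $t1=M[20]=19
xor $t2, $t2, $t1 → $t2=18^19=1
add $t5, $t5, 4 → $t5=20+4=24
add $t6, $t6, 1 → $t6=5+1=6
cmp $t6, 7  (cmp 6,7)
bne body: taken
lw $t1, 0($t5) → $t1=M[24]=6
and $t2, $t2, $t1 → $t2=1&6=0
lw $t1, 0($t5) → $t1=M[24]=6
xor $t2, $t2, $t1 → $t2=0^6=6
add $t5, $t5, 4 → $t5=24+4=28
After step 57: $t5 = 28.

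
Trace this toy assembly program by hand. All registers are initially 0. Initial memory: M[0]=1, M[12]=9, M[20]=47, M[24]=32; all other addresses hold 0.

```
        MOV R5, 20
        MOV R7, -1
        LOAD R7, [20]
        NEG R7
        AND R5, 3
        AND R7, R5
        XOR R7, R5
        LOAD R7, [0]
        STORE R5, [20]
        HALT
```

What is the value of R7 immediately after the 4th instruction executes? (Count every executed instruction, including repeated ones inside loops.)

-47

after MOV R5, 20: R5=20
after MOV R7, -1: R7=-1
after LOAD R7, [20]: R7=M[20]=47
after NEG R7: R7=-(47)=-47
After step 4: R7 = -47.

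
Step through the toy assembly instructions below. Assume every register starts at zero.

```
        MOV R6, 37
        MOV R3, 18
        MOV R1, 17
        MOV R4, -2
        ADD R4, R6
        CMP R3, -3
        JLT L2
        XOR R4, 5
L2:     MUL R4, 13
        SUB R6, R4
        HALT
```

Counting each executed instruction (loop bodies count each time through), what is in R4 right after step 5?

after MOV R6, 37: R6=37
after MOV R3, 18: R3=18
after MOV R1, 17: R1=17
after MOV R4, -2: R4=-2
after ADD R4, R6: R4=(-2)+37=35
After step 5: R4 = 35.

35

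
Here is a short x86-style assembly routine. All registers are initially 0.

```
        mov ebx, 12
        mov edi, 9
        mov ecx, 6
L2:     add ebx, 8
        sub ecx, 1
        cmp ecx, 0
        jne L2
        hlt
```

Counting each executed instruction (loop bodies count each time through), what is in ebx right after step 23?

ebx=12
edi=9
ecx=6
ebx=12+8=20
ecx=6-1=5
cmp ecx, 0  (cmp 5,0)
jne L2: taken
ebx=20+8=28
ecx=5-1=4
cmp ecx, 0  (cmp 4,0)
jne L2: taken
ebx=28+8=36
ecx=4-1=3
cmp ecx, 0  (cmp 3,0)
jne L2: taken
ebx=36+8=44
ecx=3-1=2
cmp ecx, 0  (cmp 2,0)
jne L2: taken
ebx=44+8=52
ecx=2-1=1
cmp ecx, 0  (cmp 1,0)
jne L2: taken
After step 23: ebx = 52.

52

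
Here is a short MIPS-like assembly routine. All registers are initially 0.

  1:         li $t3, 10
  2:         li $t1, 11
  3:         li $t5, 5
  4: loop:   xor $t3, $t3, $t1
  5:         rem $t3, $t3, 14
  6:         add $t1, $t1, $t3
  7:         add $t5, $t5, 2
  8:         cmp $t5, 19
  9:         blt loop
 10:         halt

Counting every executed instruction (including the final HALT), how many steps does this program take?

$t3=10
$t1=11
$t5=5
$t3=10^11=1
$t3=1%14=1
$t1=11+1=12
$t5=5+2=7
cmp $t5, 19  (cmp 7,19)
blt loop: taken
$t3=1^12=13
$t3=13%14=13
$t1=12+13=25
$t5=7+2=9
cmp $t5, 19  (cmp 9,19)
blt loop: taken
$t3=13^25=20
$t3=20%14=6
$t1=25+6=31
$t5=9+2=11
cmp $t5, 19  (cmp 11,19)
blt loop: taken
$t3=6^31=25
$t3=25%14=11
$t1=31+11=42
$t5=11+2=13
cmp $t5, 19  (cmp 13,19)
blt loop: taken
$t3=11^42=33
$t3=33%14=5
$t1=42+5=47
$t5=13+2=15
cmp $t5, 19  (cmp 15,19)
blt loop: taken
$t3=5^47=42
$t3=42%14=0
$t1=47+0=47
$t5=15+2=17
cmp $t5, 19  (cmp 17,19)
blt loop: taken
$t3=0^47=47
$t3=47%14=5
$t1=47+5=52
$t5=17+2=19
cmp $t5, 19  (cmp 19,19)
blt loop: not taken
halt.
Total executed instructions: 46.

46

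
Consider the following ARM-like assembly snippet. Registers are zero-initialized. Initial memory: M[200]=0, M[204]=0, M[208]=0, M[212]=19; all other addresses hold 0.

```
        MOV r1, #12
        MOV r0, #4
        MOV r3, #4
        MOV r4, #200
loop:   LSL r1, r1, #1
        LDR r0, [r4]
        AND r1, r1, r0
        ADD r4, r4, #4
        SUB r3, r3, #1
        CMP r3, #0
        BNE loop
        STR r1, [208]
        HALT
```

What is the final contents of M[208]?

after MOV r1, #12: r1=12
after MOV r0, #4: r0=4
after MOV r3, #4: r3=4
after MOV r4, #200: r4=200
after LSL r1, r1, #1: r1=12<<1=24
after LDR r0, [r4]: r0=M[200]=0
after AND r1, r1, r0: r1=24&0=0
after ADD r4, r4, #4: r4=200+4=204
after SUB r3, r3, #1: r3=4-1=3
CMP r3, #0  (cmp 3,0)
BNE loop: taken
after LSL r1, r1, #1: r1=0<<1=0
after LDR r0, [r4]: r0=M[204]=0
after AND r1, r1, r0: r1=0&0=0
after ADD r4, r4, #4: r4=204+4=208
after SUB r3, r3, #1: r3=3-1=2
CMP r3, #0  (cmp 2,0)
BNE loop: taken
after LSL r1, r1, #1: r1=0<<1=0
after LDR r0, [r4]: r0=M[208]=0
after AND r1, r1, r0: r1=0&0=0
after ADD r4, r4, #4: r4=208+4=212
after SUB r3, r3, #1: r3=2-1=1
CMP r3, #0  (cmp 1,0)
BNE loop: taken
after LSL r1, r1, #1: r1=0<<1=0
after LDR r0, [r4]: r0=M[212]=19
after AND r1, r1, r0: r1=0&19=0
after ADD r4, r4, #4: r4=212+4=216
after SUB r3, r3, #1: r3=1-1=0
CMP r3, #0  (cmp 0,0)
BNE loop: not taken
STR r1, [208] → M[208]=0
halt.

0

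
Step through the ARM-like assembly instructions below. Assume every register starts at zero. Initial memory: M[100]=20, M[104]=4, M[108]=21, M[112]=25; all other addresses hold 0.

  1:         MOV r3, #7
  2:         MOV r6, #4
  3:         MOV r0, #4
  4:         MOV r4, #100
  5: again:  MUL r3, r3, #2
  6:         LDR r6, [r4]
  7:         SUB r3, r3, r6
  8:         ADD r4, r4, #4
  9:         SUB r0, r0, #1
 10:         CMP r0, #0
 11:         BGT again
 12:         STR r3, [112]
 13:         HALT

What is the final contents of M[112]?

-131

r3=7
r6=4
r0=4
r4=100
r3=7*2=14
r6=M[100]=20
r3=14-20=-6
r4=100+4=104
r0=4-1=3
CMP r0, #0  (cmp 3,0)
BGT again: taken
r3=(-6)*2=-12
r6=M[104]=4
r3=(-12)-4=-16
r4=104+4=108
r0=3-1=2
CMP r0, #0  (cmp 2,0)
BGT again: taken
r3=(-16)*2=-32
r6=M[108]=21
r3=(-32)-21=-53
r4=108+4=112
r0=2-1=1
CMP r0, #0  (cmp 1,0)
BGT again: taken
r3=(-53)*2=-106
r6=M[112]=25
r3=(-106)-25=-131
r4=112+4=116
r0=1-1=0
CMP r0, #0  (cmp 0,0)
BGT again: not taken
STR r3, [112] → M[112]=-131
halt.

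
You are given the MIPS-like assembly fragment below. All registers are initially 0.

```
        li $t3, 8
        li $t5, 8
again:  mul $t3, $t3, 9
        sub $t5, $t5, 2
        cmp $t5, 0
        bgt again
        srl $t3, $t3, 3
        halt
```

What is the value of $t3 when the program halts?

6561

$t3=8
$t5=8
$t3=8*9=72
$t5=8-2=6
cmp $t5, 0  (cmp 6,0)
bgt again: taken
$t3=72*9=648
$t5=6-2=4
cmp $t5, 0  (cmp 4,0)
bgt again: taken
$t3=648*9=5832
$t5=4-2=2
cmp $t5, 0  (cmp 2,0)
bgt again: taken
$t3=5832*9=52488
$t5=2-2=0
cmp $t5, 0  (cmp 0,0)
bgt again: not taken
$t3=52488>>3=6561
halt.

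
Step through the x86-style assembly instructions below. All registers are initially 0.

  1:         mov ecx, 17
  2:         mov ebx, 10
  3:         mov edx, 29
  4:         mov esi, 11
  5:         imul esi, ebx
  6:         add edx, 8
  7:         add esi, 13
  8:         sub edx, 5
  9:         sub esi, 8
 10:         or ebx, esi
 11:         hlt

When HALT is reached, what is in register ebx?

after mov ecx, 17: ecx=17
after mov ebx, 10: ebx=10
after mov edx, 29: edx=29
after mov esi, 11: esi=11
after imul esi, ebx: esi=11*10=110
after add edx, 8: edx=29+8=37
after add esi, 13: esi=110+13=123
after sub edx, 5: edx=37-5=32
after sub esi, 8: esi=123-8=115
after or ebx, esi: ebx=10|115=123
halt.

123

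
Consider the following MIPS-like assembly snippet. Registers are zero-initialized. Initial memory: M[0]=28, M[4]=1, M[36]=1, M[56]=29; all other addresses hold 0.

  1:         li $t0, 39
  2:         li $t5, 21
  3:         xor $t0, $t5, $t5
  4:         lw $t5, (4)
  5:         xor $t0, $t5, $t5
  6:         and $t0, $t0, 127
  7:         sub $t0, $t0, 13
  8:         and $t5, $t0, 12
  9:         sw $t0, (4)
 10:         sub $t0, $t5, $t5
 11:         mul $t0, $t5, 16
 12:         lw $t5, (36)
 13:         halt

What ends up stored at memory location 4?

after li $t0, 39: $t0=39
after li $t5, 21: $t5=21
after xor $t0, $t5, $t5: $t0=21^21=0
after lw $t5, (4): $t5=M[4]=1
after xor $t0, $t5, $t5: $t0=1^1=0
after and $t0, $t0, 127: $t0=0&127=0
after sub $t0, $t0, 13: $t0=0-13=-13
after and $t5, $t0, 12: $t5=(-13)&12=0
sw $t0, (4) → M[4]=-13
after sub $t0, $t5, $t5: $t0=0-0=0
after mul $t0, $t5, 16: $t0=0*16=0
after lw $t5, (36): $t5=M[36]=1
halt.

-13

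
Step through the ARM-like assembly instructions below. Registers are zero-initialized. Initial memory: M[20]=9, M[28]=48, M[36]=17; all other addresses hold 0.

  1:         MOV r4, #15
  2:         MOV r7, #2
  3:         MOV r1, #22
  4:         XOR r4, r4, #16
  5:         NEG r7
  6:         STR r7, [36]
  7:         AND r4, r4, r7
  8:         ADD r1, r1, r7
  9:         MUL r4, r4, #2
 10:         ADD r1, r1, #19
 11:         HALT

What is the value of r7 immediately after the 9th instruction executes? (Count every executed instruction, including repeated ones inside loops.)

-2

r4=15
r7=2
r1=22
r4=15^16=31
r7=-(2)=-2
STR r7, [36] → M[36]=-2
r4=31&(-2)=30
r1=22+(-2)=20
r4=30*2=60
After step 9: r7 = -2.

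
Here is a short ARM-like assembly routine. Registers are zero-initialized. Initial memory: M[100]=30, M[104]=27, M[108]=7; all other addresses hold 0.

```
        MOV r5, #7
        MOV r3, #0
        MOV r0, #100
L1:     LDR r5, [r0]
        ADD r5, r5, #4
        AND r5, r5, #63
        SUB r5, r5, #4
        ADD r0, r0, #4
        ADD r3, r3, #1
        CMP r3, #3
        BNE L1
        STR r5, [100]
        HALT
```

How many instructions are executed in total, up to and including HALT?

r5=7
r3=0
r0=100
r5=M[100]=30
r5=30+4=34
r5=34&63=34
r5=34-4=30
r0=100+4=104
r3=0+1=1
CMP r3, #3  (cmp 1,3)
BNE L1: taken
r5=M[104]=27
r5=27+4=31
r5=31&63=31
r5=31-4=27
r0=104+4=108
r3=1+1=2
CMP r3, #3  (cmp 2,3)
BNE L1: taken
r5=M[108]=7
r5=7+4=11
r5=11&63=11
r5=11-4=7
r0=108+4=112
r3=2+1=3
CMP r3, #3  (cmp 3,3)
BNE L1: not taken
STR r5, [100] → M[100]=7
halt.
Total executed instructions: 29.

29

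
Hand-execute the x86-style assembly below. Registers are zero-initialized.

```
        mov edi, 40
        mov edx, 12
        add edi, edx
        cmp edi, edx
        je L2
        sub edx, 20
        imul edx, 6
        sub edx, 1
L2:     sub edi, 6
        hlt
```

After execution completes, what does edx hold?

mov edi, 40 → edi=40
mov edx, 12 → edx=12
add edi, edx → edi=40+12=52
cmp edi, edx  (cmp 52,12)
je L2: not taken
sub edx, 20 → edx=12-20=-8
imul edx, 6 → edx=(-8)*6=-48
sub edx, 1 → edx=(-48)-1=-49
sub edi, 6 → edi=52-6=46
halt.

-49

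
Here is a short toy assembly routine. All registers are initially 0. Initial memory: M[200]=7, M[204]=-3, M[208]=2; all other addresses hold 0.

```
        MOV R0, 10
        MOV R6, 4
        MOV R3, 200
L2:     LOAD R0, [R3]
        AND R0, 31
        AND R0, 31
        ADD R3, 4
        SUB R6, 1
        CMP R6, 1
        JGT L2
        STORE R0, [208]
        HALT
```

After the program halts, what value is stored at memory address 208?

MOV R0, 10 → R0=10
MOV R6, 4 → R6=4
MOV R3, 200 → R3=200
LOAD R0, [R3] → R0=M[200]=7
AND R0, 31 → R0=7&31=7
AND R0, 31 → R0=7&31=7
ADD R3, 4 → R3=200+4=204
SUB R6, 1 → R6=4-1=3
CMP R6, 1  (cmp 3,1)
JGT L2: taken
LOAD R0, [R3] → R0=M[204]=-3
AND R0, 31 → R0=(-3)&31=29
AND R0, 31 → R0=29&31=29
ADD R3, 4 → R3=204+4=208
SUB R6, 1 → R6=3-1=2
CMP R6, 1  (cmp 2,1)
JGT L2: taken
LOAD R0, [R3] → R0=M[208]=2
AND R0, 31 → R0=2&31=2
AND R0, 31 → R0=2&31=2
ADD R3, 4 → R3=208+4=212
SUB R6, 1 → R6=2-1=1
CMP R6, 1  (cmp 1,1)
JGT L2: not taken
STORE R0, [208] → M[208]=2
halt.

2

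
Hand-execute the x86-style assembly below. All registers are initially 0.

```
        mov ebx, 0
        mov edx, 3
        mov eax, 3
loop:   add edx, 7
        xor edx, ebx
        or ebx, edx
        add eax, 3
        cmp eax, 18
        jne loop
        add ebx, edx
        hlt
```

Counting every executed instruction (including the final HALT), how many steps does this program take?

35

after mov ebx, 0: ebx=0
after mov edx, 3: edx=3
after mov eax, 3: eax=3
after add edx, 7: edx=3+7=10
after xor edx, ebx: edx=10^0=10
after or ebx, edx: ebx=0|10=10
after add eax, 3: eax=3+3=6
cmp eax, 18  (cmp 6,18)
jne loop: taken
after add edx, 7: edx=10+7=17
after xor edx, ebx: edx=17^10=27
after or ebx, edx: ebx=10|27=27
after add eax, 3: eax=6+3=9
cmp eax, 18  (cmp 9,18)
jne loop: taken
after add edx, 7: edx=27+7=34
after xor edx, ebx: edx=34^27=57
after or ebx, edx: ebx=27|57=59
after add eax, 3: eax=9+3=12
cmp eax, 18  (cmp 12,18)
jne loop: taken
after add edx, 7: edx=57+7=64
after xor edx, ebx: edx=64^59=123
after or ebx, edx: ebx=59|123=123
after add eax, 3: eax=12+3=15
cmp eax, 18  (cmp 15,18)
jne loop: taken
after add edx, 7: edx=123+7=130
after xor edx, ebx: edx=130^123=249
after or ebx, edx: ebx=123|249=251
after add eax, 3: eax=15+3=18
cmp eax, 18  (cmp 18,18)
jne loop: not taken
after add ebx, edx: ebx=251+249=500
halt.
Total executed instructions: 35.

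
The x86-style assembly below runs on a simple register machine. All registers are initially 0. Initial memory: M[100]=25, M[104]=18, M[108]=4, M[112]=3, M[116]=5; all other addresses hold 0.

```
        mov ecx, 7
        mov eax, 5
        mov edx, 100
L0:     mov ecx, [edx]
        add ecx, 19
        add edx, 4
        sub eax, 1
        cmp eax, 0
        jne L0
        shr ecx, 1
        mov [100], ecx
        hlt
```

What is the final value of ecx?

12

after mov ecx, 7: ecx=7
after mov eax, 5: eax=5
after mov edx, 100: edx=100
after mov ecx, [edx]: ecx=M[100]=25
after add ecx, 19: ecx=25+19=44
after add edx, 4: edx=100+4=104
after sub eax, 1: eax=5-1=4
cmp eax, 0  (cmp 4,0)
jne L0: taken
after mov ecx, [edx]: ecx=M[104]=18
after add ecx, 19: ecx=18+19=37
after add edx, 4: edx=104+4=108
after sub eax, 1: eax=4-1=3
cmp eax, 0  (cmp 3,0)
jne L0: taken
after mov ecx, [edx]: ecx=M[108]=4
after add ecx, 19: ecx=4+19=23
after add edx, 4: edx=108+4=112
after sub eax, 1: eax=3-1=2
cmp eax, 0  (cmp 2,0)
jne L0: taken
after mov ecx, [edx]: ecx=M[112]=3
after add ecx, 19: ecx=3+19=22
after add edx, 4: edx=112+4=116
after sub eax, 1: eax=2-1=1
cmp eax, 0  (cmp 1,0)
jne L0: taken
after mov ecx, [edx]: ecx=M[116]=5
after add ecx, 19: ecx=5+19=24
after add edx, 4: edx=116+4=120
after sub eax, 1: eax=1-1=0
cmp eax, 0  (cmp 0,0)
jne L0: not taken
after shr ecx, 1: ecx=24>>1=12
mov [100], ecx → M[100]=12
halt.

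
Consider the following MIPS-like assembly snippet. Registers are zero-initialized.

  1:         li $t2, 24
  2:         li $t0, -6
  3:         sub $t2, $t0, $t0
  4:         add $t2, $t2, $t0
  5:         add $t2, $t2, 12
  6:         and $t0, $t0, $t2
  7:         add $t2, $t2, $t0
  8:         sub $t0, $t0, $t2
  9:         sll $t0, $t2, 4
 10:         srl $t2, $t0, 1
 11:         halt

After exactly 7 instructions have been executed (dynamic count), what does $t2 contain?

8

after li $t2, 24: $t2=24
after li $t0, -6: $t0=-6
after sub $t2, $t0, $t0: $t2=(-6)-(-6)=0
after add $t2, $t2, $t0: $t2=0+(-6)=-6
after add $t2, $t2, 12: $t2=(-6)+12=6
after and $t0, $t0, $t2: $t0=(-6)&6=2
after add $t2, $t2, $t0: $t2=6+2=8
After step 7: $t2 = 8.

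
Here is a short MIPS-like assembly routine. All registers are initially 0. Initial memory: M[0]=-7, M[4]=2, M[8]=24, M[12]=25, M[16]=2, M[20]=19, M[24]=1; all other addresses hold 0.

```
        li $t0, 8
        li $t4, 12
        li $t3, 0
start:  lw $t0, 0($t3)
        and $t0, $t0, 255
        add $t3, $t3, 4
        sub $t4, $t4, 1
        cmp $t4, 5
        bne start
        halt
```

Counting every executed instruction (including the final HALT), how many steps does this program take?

46

after li $t0, 8: $t0=8
after li $t4, 12: $t4=12
after li $t3, 0: $t3=0
after lw $t0, 0($t3): $t0=M[0]=-7
after and $t0, $t0, 255: $t0=(-7)&255=249
after add $t3, $t3, 4: $t3=0+4=4
after sub $t4, $t4, 1: $t4=12-1=11
cmp $t4, 5  (cmp 11,5)
bne start: taken
after lw $t0, 0($t3): $t0=M[4]=2
after and $t0, $t0, 255: $t0=2&255=2
after add $t3, $t3, 4: $t3=4+4=8
after sub $t4, $t4, 1: $t4=11-1=10
cmp $t4, 5  (cmp 10,5)
bne start: taken
after lw $t0, 0($t3): $t0=M[8]=24
after and $t0, $t0, 255: $t0=24&255=24
after add $t3, $t3, 4: $t3=8+4=12
after sub $t4, $t4, 1: $t4=10-1=9
cmp $t4, 5  (cmp 9,5)
bne start: taken
after lw $t0, 0($t3): $t0=M[12]=25
after and $t0, $t0, 255: $t0=25&255=25
after add $t3, $t3, 4: $t3=12+4=16
after sub $t4, $t4, 1: $t4=9-1=8
cmp $t4, 5  (cmp 8,5)
bne start: taken
after lw $t0, 0($t3): $t0=M[16]=2
after and $t0, $t0, 255: $t0=2&255=2
after add $t3, $t3, 4: $t3=16+4=20
after sub $t4, $t4, 1: $t4=8-1=7
cmp $t4, 5  (cmp 7,5)
bne start: taken
after lw $t0, 0($t3): $t0=M[20]=19
after and $t0, $t0, 255: $t0=19&255=19
after add $t3, $t3, 4: $t3=20+4=24
after sub $t4, $t4, 1: $t4=7-1=6
cmp $t4, 5  (cmp 6,5)
bne start: taken
after lw $t0, 0($t3): $t0=M[24]=1
after and $t0, $t0, 255: $t0=1&255=1
after add $t3, $t3, 4: $t3=24+4=28
after sub $t4, $t4, 1: $t4=6-1=5
cmp $t4, 5  (cmp 5,5)
bne start: not taken
halt.
Total executed instructions: 46.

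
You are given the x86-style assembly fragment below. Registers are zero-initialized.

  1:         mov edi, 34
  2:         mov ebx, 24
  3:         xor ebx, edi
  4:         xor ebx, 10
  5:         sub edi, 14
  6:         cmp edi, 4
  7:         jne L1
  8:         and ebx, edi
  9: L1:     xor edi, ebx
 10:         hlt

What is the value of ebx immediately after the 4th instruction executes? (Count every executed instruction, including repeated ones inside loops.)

mov edi, 34 → edi=34
mov ebx, 24 → ebx=24
xor ebx, edi → ebx=24^34=58
xor ebx, 10 → ebx=58^10=48
After step 4: ebx = 48.

48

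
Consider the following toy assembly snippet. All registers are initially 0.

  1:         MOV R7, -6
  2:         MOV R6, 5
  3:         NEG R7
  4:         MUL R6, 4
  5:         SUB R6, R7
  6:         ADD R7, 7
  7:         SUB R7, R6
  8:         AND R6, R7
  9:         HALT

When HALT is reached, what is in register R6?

after MOV R7, -6: R7=-6
after MOV R6, 5: R6=5
after NEG R7: R7=-(-6)=6
after MUL R6, 4: R6=5*4=20
after SUB R6, R7: R6=20-6=14
after ADD R7, 7: R7=6+7=13
after SUB R7, R6: R7=13-14=-1
after AND R6, R7: R6=14&(-1)=14
halt.

14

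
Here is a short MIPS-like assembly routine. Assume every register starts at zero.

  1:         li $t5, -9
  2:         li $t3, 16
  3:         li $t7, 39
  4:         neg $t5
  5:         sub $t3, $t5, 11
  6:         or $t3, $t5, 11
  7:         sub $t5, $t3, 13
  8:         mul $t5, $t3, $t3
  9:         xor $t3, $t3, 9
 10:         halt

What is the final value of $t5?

121

li $t5, -9 → $t5=-9
li $t3, 16 → $t3=16
li $t7, 39 → $t7=39
neg $t5 → $t5=-(-9)=9
sub $t3, $t5, 11 → $t3=9-11=-2
or $t3, $t5, 11 → $t3=9|11=11
sub $t5, $t3, 13 → $t5=11-13=-2
mul $t5, $t3, $t3 → $t5=11*11=121
xor $t3, $t3, 9 → $t3=11^9=2
halt.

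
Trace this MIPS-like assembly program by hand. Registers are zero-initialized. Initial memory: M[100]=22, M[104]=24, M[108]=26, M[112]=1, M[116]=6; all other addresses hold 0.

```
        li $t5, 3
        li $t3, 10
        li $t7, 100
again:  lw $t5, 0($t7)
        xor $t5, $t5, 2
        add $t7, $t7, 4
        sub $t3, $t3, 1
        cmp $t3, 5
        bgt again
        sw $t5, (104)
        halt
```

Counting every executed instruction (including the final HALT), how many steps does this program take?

after li $t5, 3: $t5=3
after li $t3, 10: $t3=10
after li $t7, 100: $t7=100
after lw $t5, 0($t7): $t5=M[100]=22
after xor $t5, $t5, 2: $t5=22^2=20
after add $t7, $t7, 4: $t7=100+4=104
after sub $t3, $t3, 1: $t3=10-1=9
cmp $t3, 5  (cmp 9,5)
bgt again: taken
after lw $t5, 0($t7): $t5=M[104]=24
after xor $t5, $t5, 2: $t5=24^2=26
after add $t7, $t7, 4: $t7=104+4=108
after sub $t3, $t3, 1: $t3=9-1=8
cmp $t3, 5  (cmp 8,5)
bgt again: taken
after lw $t5, 0($t7): $t5=M[108]=26
after xor $t5, $t5, 2: $t5=26^2=24
after add $t7, $t7, 4: $t7=108+4=112
after sub $t3, $t3, 1: $t3=8-1=7
cmp $t3, 5  (cmp 7,5)
bgt again: taken
after lw $t5, 0($t7): $t5=M[112]=1
after xor $t5, $t5, 2: $t5=1^2=3
after add $t7, $t7, 4: $t7=112+4=116
after sub $t3, $t3, 1: $t3=7-1=6
cmp $t3, 5  (cmp 6,5)
bgt again: taken
after lw $t5, 0($t7): $t5=M[116]=6
after xor $t5, $t5, 2: $t5=6^2=4
after add $t7, $t7, 4: $t7=116+4=120
after sub $t3, $t3, 1: $t3=6-1=5
cmp $t3, 5  (cmp 5,5)
bgt again: not taken
sw $t5, (104) → M[104]=4
halt.
Total executed instructions: 35.

35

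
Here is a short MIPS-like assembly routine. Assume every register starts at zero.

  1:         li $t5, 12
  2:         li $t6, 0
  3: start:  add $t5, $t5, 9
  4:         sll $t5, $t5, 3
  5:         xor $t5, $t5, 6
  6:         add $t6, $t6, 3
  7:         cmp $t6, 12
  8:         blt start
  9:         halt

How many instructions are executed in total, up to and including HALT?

27

li $t5, 12 → $t5=12
li $t6, 0 → $t6=0
add $t5, $t5, 9 → $t5=12+9=21
sll $t5, $t5, 3 → $t5=21<<3=168
xor $t5, $t5, 6 → $t5=168^6=174
add $t6, $t6, 3 → $t6=0+3=3
cmp $t6, 12  (cmp 3,12)
blt start: taken
add $t5, $t5, 9 → $t5=174+9=183
sll $t5, $t5, 3 → $t5=183<<3=1464
xor $t5, $t5, 6 → $t5=1464^6=1470
add $t6, $t6, 3 → $t6=3+3=6
cmp $t6, 12  (cmp 6,12)
blt start: taken
add $t5, $t5, 9 → $t5=1470+9=1479
sll $t5, $t5, 3 → $t5=1479<<3=11832
xor $t5, $t5, 6 → $t5=11832^6=11838
add $t6, $t6, 3 → $t6=6+3=9
cmp $t6, 12  (cmp 9,12)
blt start: taken
add $t5, $t5, 9 → $t5=11838+9=11847
sll $t5, $t5, 3 → $t5=11847<<3=94776
xor $t5, $t5, 6 → $t5=94776^6=94782
add $t6, $t6, 3 → $t6=9+3=12
cmp $t6, 12  (cmp 12,12)
blt start: not taken
halt.
Total executed instructions: 27.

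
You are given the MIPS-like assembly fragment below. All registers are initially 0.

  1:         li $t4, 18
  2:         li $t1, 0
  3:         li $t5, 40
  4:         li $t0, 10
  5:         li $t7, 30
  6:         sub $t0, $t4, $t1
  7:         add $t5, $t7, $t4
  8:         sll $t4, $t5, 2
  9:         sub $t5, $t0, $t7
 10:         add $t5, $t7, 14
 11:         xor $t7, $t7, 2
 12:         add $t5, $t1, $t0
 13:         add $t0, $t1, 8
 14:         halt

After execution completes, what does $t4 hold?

192

after li $t4, 18: $t4=18
after li $t1, 0: $t1=0
after li $t5, 40: $t5=40
after li $t0, 10: $t0=10
after li $t7, 30: $t7=30
after sub $t0, $t4, $t1: $t0=18-0=18
after add $t5, $t7, $t4: $t5=30+18=48
after sll $t4, $t5, 2: $t4=48<<2=192
after sub $t5, $t0, $t7: $t5=18-30=-12
after add $t5, $t7, 14: $t5=30+14=44
after xor $t7, $t7, 2: $t7=30^2=28
after add $t5, $t1, $t0: $t5=0+18=18
after add $t0, $t1, 8: $t0=0+8=8
halt.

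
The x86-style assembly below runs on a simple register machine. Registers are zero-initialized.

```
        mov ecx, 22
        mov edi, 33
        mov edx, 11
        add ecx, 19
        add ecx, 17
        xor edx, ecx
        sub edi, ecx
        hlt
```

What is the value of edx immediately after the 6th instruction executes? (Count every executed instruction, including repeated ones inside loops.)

after mov ecx, 22: ecx=22
after mov edi, 33: edi=33
after mov edx, 11: edx=11
after add ecx, 19: ecx=22+19=41
after add ecx, 17: ecx=41+17=58
after xor edx, ecx: edx=11^58=49
After step 6: edx = 49.

49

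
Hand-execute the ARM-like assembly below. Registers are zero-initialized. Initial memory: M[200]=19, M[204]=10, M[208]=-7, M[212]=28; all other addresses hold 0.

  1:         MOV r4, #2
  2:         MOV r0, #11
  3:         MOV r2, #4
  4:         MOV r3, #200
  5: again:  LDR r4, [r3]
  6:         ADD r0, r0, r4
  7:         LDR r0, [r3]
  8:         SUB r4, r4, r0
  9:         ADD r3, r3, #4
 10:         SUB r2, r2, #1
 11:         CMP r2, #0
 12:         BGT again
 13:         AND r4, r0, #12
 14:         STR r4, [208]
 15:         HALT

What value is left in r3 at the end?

MOV r4, #2 → r4=2
MOV r0, #11 → r0=11
MOV r2, #4 → r2=4
MOV r3, #200 → r3=200
LDR r4, [r3] → r4=M[200]=19
ADD r0, r0, r4 → r0=11+19=30
LDR r0, [r3] → r0=M[200]=19
SUB r4, r4, r0 → r4=19-19=0
ADD r3, r3, #4 → r3=200+4=204
SUB r2, r2, #1 → r2=4-1=3
CMP r2, #0  (cmp 3,0)
BGT again: taken
LDR r4, [r3] → r4=M[204]=10
ADD r0, r0, r4 → r0=19+10=29
LDR r0, [r3] → r0=M[204]=10
SUB r4, r4, r0 → r4=10-10=0
ADD r3, r3, #4 → r3=204+4=208
SUB r2, r2, #1 → r2=3-1=2
CMP r2, #0  (cmp 2,0)
BGT again: taken
LDR r4, [r3] → r4=M[208]=-7
ADD r0, r0, r4 → r0=10+(-7)=3
LDR r0, [r3] → r0=M[208]=-7
SUB r4, r4, r0 → r4=(-7)-(-7)=0
ADD r3, r3, #4 → r3=208+4=212
SUB r2, r2, #1 → r2=2-1=1
CMP r2, #0  (cmp 1,0)
BGT again: taken
LDR r4, [r3] → r4=M[212]=28
ADD r0, r0, r4 → r0=(-7)+28=21
LDR r0, [r3] → r0=M[212]=28
SUB r4, r4, r0 → r4=28-28=0
ADD r3, r3, #4 → r3=212+4=216
SUB r2, r2, #1 → r2=1-1=0
CMP r2, #0  (cmp 0,0)
BGT again: not taken
AND r4, r0, #12 → r4=28&12=12
STR r4, [208] → M[208]=12
halt.

216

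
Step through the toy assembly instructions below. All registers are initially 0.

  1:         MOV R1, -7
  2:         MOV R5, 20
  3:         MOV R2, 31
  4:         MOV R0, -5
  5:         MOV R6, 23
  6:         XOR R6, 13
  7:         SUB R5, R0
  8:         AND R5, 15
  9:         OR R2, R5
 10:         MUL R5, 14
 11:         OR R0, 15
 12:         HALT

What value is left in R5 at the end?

126

after MOV R1, -7: R1=-7
after MOV R5, 20: R5=20
after MOV R2, 31: R2=31
after MOV R0, -5: R0=-5
after MOV R6, 23: R6=23
after XOR R6, 13: R6=23^13=26
after SUB R5, R0: R5=20-(-5)=25
after AND R5, 15: R5=25&15=9
after OR R2, R5: R2=31|9=31
after MUL R5, 14: R5=9*14=126
after OR R0, 15: R0=(-5)|15=-1
halt.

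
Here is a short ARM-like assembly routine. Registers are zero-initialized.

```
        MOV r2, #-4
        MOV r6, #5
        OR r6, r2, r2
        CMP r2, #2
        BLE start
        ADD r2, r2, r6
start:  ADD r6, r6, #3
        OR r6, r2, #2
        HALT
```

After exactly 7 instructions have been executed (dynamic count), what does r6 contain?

after MOV r2, #-4: r2=-4
after MOV r6, #5: r6=5
after OR r6, r2, r2: r6=(-4)|(-4)=-4
CMP r2, #2  (cmp -4,2)
BLE start: taken
after ADD r6, r6, #3: r6=(-4)+3=-1
after OR r6, r2, #2: r6=(-4)|2=-2
After step 7: r6 = -2.

-2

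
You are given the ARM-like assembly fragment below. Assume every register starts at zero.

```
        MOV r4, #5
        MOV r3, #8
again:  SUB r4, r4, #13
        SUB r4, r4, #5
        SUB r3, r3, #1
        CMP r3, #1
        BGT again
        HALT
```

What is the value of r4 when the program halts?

-121

r4=5
r3=8
r4=5-13=-8
r4=(-8)-5=-13
r3=8-1=7
CMP r3, #1  (cmp 7,1)
BGT again: taken
r4=(-13)-13=-26
r4=(-26)-5=-31
r3=7-1=6
CMP r3, #1  (cmp 6,1)
BGT again: taken
r4=(-31)-13=-44
r4=(-44)-5=-49
r3=6-1=5
CMP r3, #1  (cmp 5,1)
BGT again: taken
r4=(-49)-13=-62
r4=(-62)-5=-67
r3=5-1=4
CMP r3, #1  (cmp 4,1)
BGT again: taken
r4=(-67)-13=-80
r4=(-80)-5=-85
r3=4-1=3
CMP r3, #1  (cmp 3,1)
BGT again: taken
r4=(-85)-13=-98
r4=(-98)-5=-103
r3=3-1=2
CMP r3, #1  (cmp 2,1)
BGT again: taken
r4=(-103)-13=-116
r4=(-116)-5=-121
r3=2-1=1
CMP r3, #1  (cmp 1,1)
BGT again: not taken
halt.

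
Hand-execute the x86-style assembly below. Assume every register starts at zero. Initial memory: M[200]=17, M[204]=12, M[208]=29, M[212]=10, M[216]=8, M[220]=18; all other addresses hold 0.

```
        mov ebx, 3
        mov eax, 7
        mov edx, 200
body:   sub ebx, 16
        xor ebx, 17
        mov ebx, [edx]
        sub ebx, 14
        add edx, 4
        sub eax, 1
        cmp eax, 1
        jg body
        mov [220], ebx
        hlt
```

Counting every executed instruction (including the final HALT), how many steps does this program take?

53

mov ebx, 3 → ebx=3
mov eax, 7 → eax=7
mov edx, 200 → edx=200
sub ebx, 16 → ebx=3-16=-13
xor ebx, 17 → ebx=(-13)^17=-30
mov ebx, [edx] → ebx=M[200]=17
sub ebx, 14 → ebx=17-14=3
add edx, 4 → edx=200+4=204
sub eax, 1 → eax=7-1=6
cmp eax, 1  (cmp 6,1)
jg body: taken
sub ebx, 16 → ebx=3-16=-13
xor ebx, 17 → ebx=(-13)^17=-30
mov ebx, [edx] → ebx=M[204]=12
sub ebx, 14 → ebx=12-14=-2
add edx, 4 → edx=204+4=208
sub eax, 1 → eax=6-1=5
cmp eax, 1  (cmp 5,1)
jg body: taken
sub ebx, 16 → ebx=(-2)-16=-18
xor ebx, 17 → ebx=(-18)^17=-1
mov ebx, [edx] → ebx=M[208]=29
sub ebx, 14 → ebx=29-14=15
add edx, 4 → edx=208+4=212
sub eax, 1 → eax=5-1=4
cmp eax, 1  (cmp 4,1)
jg body: taken
sub ebx, 16 → ebx=15-16=-1
xor ebx, 17 → ebx=(-1)^17=-18
mov ebx, [edx] → ebx=M[212]=10
sub ebx, 14 → ebx=10-14=-4
add edx, 4 → edx=212+4=216
sub eax, 1 → eax=4-1=3
cmp eax, 1  (cmp 3,1)
jg body: taken
sub ebx, 16 → ebx=(-4)-16=-20
xor ebx, 17 → ebx=(-20)^17=-3
mov ebx, [edx] → ebx=M[216]=8
sub ebx, 14 → ebx=8-14=-6
add edx, 4 → edx=216+4=220
sub eax, 1 → eax=3-1=2
cmp eax, 1  (cmp 2,1)
jg body: taken
sub ebx, 16 → ebx=(-6)-16=-22
xor ebx, 17 → ebx=(-22)^17=-5
mov ebx, [edx] → ebx=M[220]=18
sub ebx, 14 → ebx=18-14=4
add edx, 4 → edx=220+4=224
sub eax, 1 → eax=2-1=1
cmp eax, 1  (cmp 1,1)
jg body: not taken
mov [220], ebx → M[220]=4
halt.
Total executed instructions: 53.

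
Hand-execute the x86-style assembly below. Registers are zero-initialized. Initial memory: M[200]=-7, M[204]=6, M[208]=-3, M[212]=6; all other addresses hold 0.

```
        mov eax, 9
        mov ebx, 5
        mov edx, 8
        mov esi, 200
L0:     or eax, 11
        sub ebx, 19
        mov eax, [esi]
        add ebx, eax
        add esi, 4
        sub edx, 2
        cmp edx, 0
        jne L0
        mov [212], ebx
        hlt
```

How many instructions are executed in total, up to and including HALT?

after mov eax, 9: eax=9
after mov ebx, 5: ebx=5
after mov edx, 8: edx=8
after mov esi, 200: esi=200
after or eax, 11: eax=9|11=11
after sub ebx, 19: ebx=5-19=-14
after mov eax, [esi]: eax=M[200]=-7
after add ebx, eax: ebx=(-14)+(-7)=-21
after add esi, 4: esi=200+4=204
after sub edx, 2: edx=8-2=6
cmp edx, 0  (cmp 6,0)
jne L0: taken
after or eax, 11: eax=(-7)|11=-5
after sub ebx, 19: ebx=(-21)-19=-40
after mov eax, [esi]: eax=M[204]=6
after add ebx, eax: ebx=(-40)+6=-34
after add esi, 4: esi=204+4=208
after sub edx, 2: edx=6-2=4
cmp edx, 0  (cmp 4,0)
jne L0: taken
after or eax, 11: eax=6|11=15
after sub ebx, 19: ebx=(-34)-19=-53
after mov eax, [esi]: eax=M[208]=-3
after add ebx, eax: ebx=(-53)+(-3)=-56
after add esi, 4: esi=208+4=212
after sub edx, 2: edx=4-2=2
cmp edx, 0  (cmp 2,0)
jne L0: taken
after or eax, 11: eax=(-3)|11=-1
after sub ebx, 19: ebx=(-56)-19=-75
after mov eax, [esi]: eax=M[212]=6
after add ebx, eax: ebx=(-75)+6=-69
after add esi, 4: esi=212+4=216
after sub edx, 2: edx=2-2=0
cmp edx, 0  (cmp 0,0)
jne L0: not taken
mov [212], ebx → M[212]=-69
halt.
Total executed instructions: 38.

38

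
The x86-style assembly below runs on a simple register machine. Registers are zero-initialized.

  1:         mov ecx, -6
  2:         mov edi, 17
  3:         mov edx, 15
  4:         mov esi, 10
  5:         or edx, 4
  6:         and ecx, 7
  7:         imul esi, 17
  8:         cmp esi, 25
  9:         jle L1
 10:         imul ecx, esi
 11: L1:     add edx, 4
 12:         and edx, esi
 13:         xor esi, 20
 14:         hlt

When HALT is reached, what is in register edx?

mov ecx, -6 → ecx=-6
mov edi, 17 → edi=17
mov edx, 15 → edx=15
mov esi, 10 → esi=10
or edx, 4 → edx=15|4=15
and ecx, 7 → ecx=(-6)&7=2
imul esi, 17 → esi=10*17=170
cmp esi, 25  (cmp 170,25)
jle L1: not taken
imul ecx, esi → ecx=2*170=340
add edx, 4 → edx=15+4=19
and edx, esi → edx=19&170=2
xor esi, 20 → esi=170^20=190
halt.

2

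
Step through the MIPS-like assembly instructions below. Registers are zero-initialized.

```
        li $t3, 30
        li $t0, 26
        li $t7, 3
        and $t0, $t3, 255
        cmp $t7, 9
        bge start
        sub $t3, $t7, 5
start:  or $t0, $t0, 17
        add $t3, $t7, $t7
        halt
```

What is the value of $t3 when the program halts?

6

li $t3, 30 → $t3=30
li $t0, 26 → $t0=26
li $t7, 3 → $t7=3
and $t0, $t3, 255 → $t0=30&255=30
cmp $t7, 9  (cmp 3,9)
bge start: not taken
sub $t3, $t7, 5 → $t3=3-5=-2
or $t0, $t0, 17 → $t0=30|17=31
add $t3, $t7, $t7 → $t3=3+3=6
halt.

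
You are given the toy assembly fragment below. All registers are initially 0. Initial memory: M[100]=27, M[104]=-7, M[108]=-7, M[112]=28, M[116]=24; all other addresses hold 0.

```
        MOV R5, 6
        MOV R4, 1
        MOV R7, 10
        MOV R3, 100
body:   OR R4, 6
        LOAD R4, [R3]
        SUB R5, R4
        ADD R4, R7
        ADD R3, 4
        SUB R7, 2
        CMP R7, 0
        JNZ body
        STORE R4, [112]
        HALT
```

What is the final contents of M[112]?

MOV R5, 6 → R5=6
MOV R4, 1 → R4=1
MOV R7, 10 → R7=10
MOV R3, 100 → R3=100
OR R4, 6 → R4=1|6=7
LOAD R4, [R3] → R4=M[100]=27
SUB R5, R4 → R5=6-27=-21
ADD R4, R7 → R4=27+10=37
ADD R3, 4 → R3=100+4=104
SUB R7, 2 → R7=10-2=8
CMP R7, 0  (cmp 8,0)
JNZ body: taken
OR R4, 6 → R4=37|6=39
LOAD R4, [R3] → R4=M[104]=-7
SUB R5, R4 → R5=(-21)-(-7)=-14
ADD R4, R7 → R4=(-7)+8=1
ADD R3, 4 → R3=104+4=108
SUB R7, 2 → R7=8-2=6
CMP R7, 0  (cmp 6,0)
JNZ body: taken
OR R4, 6 → R4=1|6=7
LOAD R4, [R3] → R4=M[108]=-7
SUB R5, R4 → R5=(-14)-(-7)=-7
ADD R4, R7 → R4=(-7)+6=-1
ADD R3, 4 → R3=108+4=112
SUB R7, 2 → R7=6-2=4
CMP R7, 0  (cmp 4,0)
JNZ body: taken
OR R4, 6 → R4=(-1)|6=-1
LOAD R4, [R3] → R4=M[112]=28
SUB R5, R4 → R5=(-7)-28=-35
ADD R4, R7 → R4=28+4=32
ADD R3, 4 → R3=112+4=116
SUB R7, 2 → R7=4-2=2
CMP R7, 0  (cmp 2,0)
JNZ body: taken
OR R4, 6 → R4=32|6=38
LOAD R4, [R3] → R4=M[116]=24
SUB R5, R4 → R5=(-35)-24=-59
ADD R4, R7 → R4=24+2=26
ADD R3, 4 → R3=116+4=120
SUB R7, 2 → R7=2-2=0
CMP R7, 0  (cmp 0,0)
JNZ body: not taken
STORE R4, [112] → M[112]=26
halt.

26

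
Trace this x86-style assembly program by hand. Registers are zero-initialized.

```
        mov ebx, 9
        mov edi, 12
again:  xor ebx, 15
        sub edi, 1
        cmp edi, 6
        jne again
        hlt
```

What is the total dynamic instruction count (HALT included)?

mov ebx, 9 → ebx=9
mov edi, 12 → edi=12
xor ebx, 15 → ebx=9^15=6
sub edi, 1 → edi=12-1=11
cmp edi, 6  (cmp 11,6)
jne again: taken
xor ebx, 15 → ebx=6^15=9
sub edi, 1 → edi=11-1=10
cmp edi, 6  (cmp 10,6)
jne again: taken
xor ebx, 15 → ebx=9^15=6
sub edi, 1 → edi=10-1=9
cmp edi, 6  (cmp 9,6)
jne again: taken
xor ebx, 15 → ebx=6^15=9
sub edi, 1 → edi=9-1=8
cmp edi, 6  (cmp 8,6)
jne again: taken
xor ebx, 15 → ebx=9^15=6
sub edi, 1 → edi=8-1=7
cmp edi, 6  (cmp 7,6)
jne again: taken
xor ebx, 15 → ebx=6^15=9
sub edi, 1 → edi=7-1=6
cmp edi, 6  (cmp 6,6)
jne again: not taken
halt.
Total executed instructions: 27.

27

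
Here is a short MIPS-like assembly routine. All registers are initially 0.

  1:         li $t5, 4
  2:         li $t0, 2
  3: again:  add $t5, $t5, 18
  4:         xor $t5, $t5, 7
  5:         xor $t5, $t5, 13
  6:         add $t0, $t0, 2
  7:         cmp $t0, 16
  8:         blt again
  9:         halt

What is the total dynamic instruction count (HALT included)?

45

$t5=4
$t0=2
$t5=4+18=22
$t5=22^7=17
$t5=17^13=28
$t0=2+2=4
cmp $t0, 16  (cmp 4,16)
blt again: taken
$t5=28+18=46
$t5=46^7=41
$t5=41^13=36
$t0=4+2=6
cmp $t0, 16  (cmp 6,16)
blt again: taken
$t5=36+18=54
$t5=54^7=49
$t5=49^13=60
$t0=6+2=8
cmp $t0, 16  (cmp 8,16)
blt again: taken
$t5=60+18=78
$t5=78^7=73
$t5=73^13=68
$t0=8+2=10
cmp $t0, 16  (cmp 10,16)
blt again: taken
$t5=68+18=86
$t5=86^7=81
$t5=81^13=92
$t0=10+2=12
cmp $t0, 16  (cmp 12,16)
blt again: taken
$t5=92+18=110
$t5=110^7=105
$t5=105^13=100
$t0=12+2=14
cmp $t0, 16  (cmp 14,16)
blt again: taken
$t5=100+18=118
$t5=118^7=113
$t5=113^13=124
$t0=14+2=16
cmp $t0, 16  (cmp 16,16)
blt again: not taken
halt.
Total executed instructions: 45.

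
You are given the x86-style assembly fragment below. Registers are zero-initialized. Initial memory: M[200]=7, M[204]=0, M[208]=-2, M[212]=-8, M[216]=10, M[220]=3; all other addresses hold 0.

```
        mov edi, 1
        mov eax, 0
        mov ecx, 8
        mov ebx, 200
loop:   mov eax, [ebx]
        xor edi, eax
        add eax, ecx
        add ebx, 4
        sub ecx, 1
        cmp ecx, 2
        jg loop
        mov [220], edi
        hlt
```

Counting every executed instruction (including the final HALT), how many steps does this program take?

after mov edi, 1: edi=1
after mov eax, 0: eax=0
after mov ecx, 8: ecx=8
after mov ebx, 200: ebx=200
after mov eax, [ebx]: eax=M[200]=7
after xor edi, eax: edi=1^7=6
after add eax, ecx: eax=7+8=15
after add ebx, 4: ebx=200+4=204
after sub ecx, 1: ecx=8-1=7
cmp ecx, 2  (cmp 7,2)
jg loop: taken
after mov eax, [ebx]: eax=M[204]=0
after xor edi, eax: edi=6^0=6
after add eax, ecx: eax=0+7=7
after add ebx, 4: ebx=204+4=208
after sub ecx, 1: ecx=7-1=6
cmp ecx, 2  (cmp 6,2)
jg loop: taken
after mov eax, [ebx]: eax=M[208]=-2
after xor edi, eax: edi=6^(-2)=-8
after add eax, ecx: eax=(-2)+6=4
after add ebx, 4: ebx=208+4=212
after sub ecx, 1: ecx=6-1=5
cmp ecx, 2  (cmp 5,2)
jg loop: taken
after mov eax, [ebx]: eax=M[212]=-8
after xor edi, eax: edi=(-8)^(-8)=0
after add eax, ecx: eax=(-8)+5=-3
after add ebx, 4: ebx=212+4=216
after sub ecx, 1: ecx=5-1=4
cmp ecx, 2  (cmp 4,2)
jg loop: taken
after mov eax, [ebx]: eax=M[216]=10
after xor edi, eax: edi=0^10=10
after add eax, ecx: eax=10+4=14
after add ebx, 4: ebx=216+4=220
after sub ecx, 1: ecx=4-1=3
cmp ecx, 2  (cmp 3,2)
jg loop: taken
after mov eax, [ebx]: eax=M[220]=3
after xor edi, eax: edi=10^3=9
after add eax, ecx: eax=3+3=6
after add ebx, 4: ebx=220+4=224
after sub ecx, 1: ecx=3-1=2
cmp ecx, 2  (cmp 2,2)
jg loop: not taken
mov [220], edi → M[220]=9
halt.
Total executed instructions: 48.

48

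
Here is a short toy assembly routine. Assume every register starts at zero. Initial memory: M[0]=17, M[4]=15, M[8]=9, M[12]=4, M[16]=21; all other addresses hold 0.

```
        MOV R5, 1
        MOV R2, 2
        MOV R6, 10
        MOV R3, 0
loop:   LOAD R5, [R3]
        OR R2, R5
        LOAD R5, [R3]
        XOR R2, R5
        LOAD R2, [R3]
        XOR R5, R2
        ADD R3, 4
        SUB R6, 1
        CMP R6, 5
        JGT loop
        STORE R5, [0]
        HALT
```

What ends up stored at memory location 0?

MOV R5, 1 → R5=1
MOV R2, 2 → R2=2
MOV R6, 10 → R6=10
MOV R3, 0 → R3=0
LOAD R5, [R3] → R5=M[0]=17
OR R2, R5 → R2=2|17=19
LOAD R5, [R3] → R5=M[0]=17
XOR R2, R5 → R2=19^17=2
LOAD R2, [R3] → R2=M[0]=17
XOR R5, R2 → R5=17^17=0
ADD R3, 4 → R3=0+4=4
SUB R6, 1 → R6=10-1=9
CMP R6, 5  (cmp 9,5)
JGT loop: taken
LOAD R5, [R3] → R5=M[4]=15
OR R2, R5 → R2=17|15=31
LOAD R5, [R3] → R5=M[4]=15
XOR R2, R5 → R2=31^15=16
LOAD R2, [R3] → R2=M[4]=15
XOR R5, R2 → R5=15^15=0
ADD R3, 4 → R3=4+4=8
SUB R6, 1 → R6=9-1=8
CMP R6, 5  (cmp 8,5)
JGT loop: taken
LOAD R5, [R3] → R5=M[8]=9
OR R2, R5 → R2=15|9=15
LOAD R5, [R3] → R5=M[8]=9
XOR R2, R5 → R2=15^9=6
LOAD R2, [R3] → R2=M[8]=9
XOR R5, R2 → R5=9^9=0
ADD R3, 4 → R3=8+4=12
SUB R6, 1 → R6=8-1=7
CMP R6, 5  (cmp 7,5)
JGT loop: taken
LOAD R5, [R3] → R5=M[12]=4
OR R2, R5 → R2=9|4=13
LOAD R5, [R3] → R5=M[12]=4
XOR R2, R5 → R2=13^4=9
LOAD R2, [R3] → R2=M[12]=4
XOR R5, R2 → R5=4^4=0
ADD R3, 4 → R3=12+4=16
SUB R6, 1 → R6=7-1=6
CMP R6, 5  (cmp 6,5)
JGT loop: taken
LOAD R5, [R3] → R5=M[16]=21
OR R2, R5 → R2=4|21=21
LOAD R5, [R3] → R5=M[16]=21
XOR R2, R5 → R2=21^21=0
LOAD R2, [R3] → R2=M[16]=21
XOR R5, R2 → R5=21^21=0
ADD R3, 4 → R3=16+4=20
SUB R6, 1 → R6=6-1=5
CMP R6, 5  (cmp 5,5)
JGT loop: not taken
STORE R5, [0] → M[0]=0
halt.

0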